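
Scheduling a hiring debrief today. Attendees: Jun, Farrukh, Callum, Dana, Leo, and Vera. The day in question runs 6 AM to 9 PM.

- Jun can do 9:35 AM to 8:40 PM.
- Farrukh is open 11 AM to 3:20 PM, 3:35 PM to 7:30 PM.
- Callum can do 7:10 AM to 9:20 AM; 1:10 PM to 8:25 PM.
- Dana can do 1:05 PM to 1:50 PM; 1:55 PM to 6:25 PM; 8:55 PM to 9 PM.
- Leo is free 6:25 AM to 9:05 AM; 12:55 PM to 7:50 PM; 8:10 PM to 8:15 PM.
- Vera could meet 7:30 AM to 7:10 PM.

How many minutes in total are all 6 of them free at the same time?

295

Jun ∩ Farrukh: 11:00-15:20, 15:35-19:30.
Jun ∩ Farrukh ∩ Callum: 13:10-15:20, 15:35-19:30.
Jun ∩ Farrukh ∩ Callum ∩ Dana: 13:10-13:50, 13:55-15:20, 15:35-18:25.
Jun ∩ Farrukh ∩ Callum ∩ Dana ∩ Leo: 13:10-13:50, 13:55-15:20, 15:35-18:25.
Jun ∩ Farrukh ∩ Callum ∩ Dana ∩ Leo ∩ Vera: 13:10-13:50, 13:55-15:20, 15:35-18:25.
Summing the common windows: 40 + 85 + 170 = 295 minutes.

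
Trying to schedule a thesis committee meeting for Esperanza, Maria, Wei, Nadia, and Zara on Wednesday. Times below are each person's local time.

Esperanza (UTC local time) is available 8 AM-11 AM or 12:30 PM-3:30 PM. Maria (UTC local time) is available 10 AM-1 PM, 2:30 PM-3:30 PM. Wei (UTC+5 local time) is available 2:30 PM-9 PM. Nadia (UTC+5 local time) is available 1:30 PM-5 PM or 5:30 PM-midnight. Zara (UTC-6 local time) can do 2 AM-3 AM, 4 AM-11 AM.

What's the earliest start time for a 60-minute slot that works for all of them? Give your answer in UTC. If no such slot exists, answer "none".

Esperanza in UTC: 08:00-11:00, 12:30-15:30.
Maria in UTC: 10:00-13:00, 14:30-15:30.
Wei in UTC: 09:30-16:00 (subtract 5h to convert from UTC+5).
Nadia in UTC: 08:30-12:00, 12:30-19:00 (subtract 5h to convert from UTC+5).
Zara in UTC: 08:00-09:00, 10:00-17:00 (add 6h to convert from UTC-6).
Esperanza ∩ Maria: 10:00-11:00, 12:30-13:00, 14:30-15:30.
Esperanza ∩ Maria ∩ Wei: 10:00-11:00, 12:30-13:00, 14:30-15:30.
Esperanza ∩ Maria ∩ Wei ∩ Nadia: 10:00-11:00, 12:30-13:00, 14:30-15:30.
Esperanza ∩ Maria ∩ Wei ∩ Nadia ∩ Zara: 10:00-11:00, 12:30-13:00, 14:30-15:30.
The first common window of at least 60 minutes is 10:00-11:00, so the earliest start is 10:00.

10:00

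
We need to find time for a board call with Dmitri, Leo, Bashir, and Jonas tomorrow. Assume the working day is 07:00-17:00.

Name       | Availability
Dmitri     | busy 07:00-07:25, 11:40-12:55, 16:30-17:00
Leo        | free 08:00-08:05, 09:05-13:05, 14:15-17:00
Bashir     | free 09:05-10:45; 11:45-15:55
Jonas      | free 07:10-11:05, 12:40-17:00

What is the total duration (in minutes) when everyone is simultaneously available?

210

Dmitri free: 07:25-11:40, 12:55-16:30 (invert busy blocks within the working day).
Leo free: 08:00-08:05, 09:05-13:05, 14:15-17:00.
Bashir free: 09:05-10:45, 11:45-15:55.
Jonas free: 07:10-11:05, 12:40-17:00.
Dmitri ∩ Leo: 08:00-08:05, 09:05-11:40, 12:55-13:05, 14:15-16:30.
Dmitri ∩ Leo ∩ Bashir: 09:05-10:45, 12:55-13:05, 14:15-15:55.
Dmitri ∩ Leo ∩ Bashir ∩ Jonas: 09:05-10:45, 12:55-13:05, 14:15-15:55.
Those are the intersection windows.
Summing the common windows: 100 + 10 + 100 = 210 minutes.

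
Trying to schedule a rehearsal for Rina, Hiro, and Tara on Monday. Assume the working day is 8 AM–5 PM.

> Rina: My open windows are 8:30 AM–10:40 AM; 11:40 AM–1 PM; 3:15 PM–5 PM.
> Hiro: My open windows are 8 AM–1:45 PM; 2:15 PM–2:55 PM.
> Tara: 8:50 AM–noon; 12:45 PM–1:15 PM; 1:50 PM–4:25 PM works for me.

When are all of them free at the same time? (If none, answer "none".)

08:50-10:40, 11:40-12:00, 12:45-13:00

Rina ∩ Hiro: 08:30-10:40, 11:40-13:00.
Rina ∩ Hiro ∩ Tara: 08:50-10:40, 11:40-12:00, 12:45-13:00.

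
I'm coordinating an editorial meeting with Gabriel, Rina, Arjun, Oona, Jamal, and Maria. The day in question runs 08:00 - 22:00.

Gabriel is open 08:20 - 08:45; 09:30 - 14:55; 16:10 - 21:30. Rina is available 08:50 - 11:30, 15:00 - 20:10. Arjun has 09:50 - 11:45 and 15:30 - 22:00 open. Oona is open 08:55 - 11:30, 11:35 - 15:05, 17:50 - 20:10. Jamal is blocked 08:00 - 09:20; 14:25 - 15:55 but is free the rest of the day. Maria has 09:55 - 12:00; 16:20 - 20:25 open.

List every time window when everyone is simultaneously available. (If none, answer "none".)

09:55-11:30, 17:50-20:10

Gabriel free: 08:20-08:45, 09:30-14:55, 16:10-21:30.
Rina free: 08:50-11:30, 15:00-20:10.
Arjun free: 09:50-11:45, 15:30-22:00.
Oona free: 08:55-11:30, 11:35-15:05, 17:50-20:10.
Jamal free: 09:20-14:25, 15:55-22:00 (invert busy blocks within the working day).
Maria free: 09:55-12:00, 16:20-20:25.
Gabriel ∩ Rina: 09:30-11:30, 16:10-20:10.
Gabriel ∩ Rina ∩ Arjun: 09:50-11:30, 16:10-20:10.
Gabriel ∩ Rina ∩ Arjun ∩ Oona: 09:50-11:30, 17:50-20:10.
Gabriel ∩ Rina ∩ Arjun ∩ Oona ∩ Jamal: 09:50-11:30, 17:50-20:10.
Gabriel ∩ Rina ∩ Arjun ∩ Oona ∩ Jamal ∩ Maria: 09:55-11:30, 17:50-20:10.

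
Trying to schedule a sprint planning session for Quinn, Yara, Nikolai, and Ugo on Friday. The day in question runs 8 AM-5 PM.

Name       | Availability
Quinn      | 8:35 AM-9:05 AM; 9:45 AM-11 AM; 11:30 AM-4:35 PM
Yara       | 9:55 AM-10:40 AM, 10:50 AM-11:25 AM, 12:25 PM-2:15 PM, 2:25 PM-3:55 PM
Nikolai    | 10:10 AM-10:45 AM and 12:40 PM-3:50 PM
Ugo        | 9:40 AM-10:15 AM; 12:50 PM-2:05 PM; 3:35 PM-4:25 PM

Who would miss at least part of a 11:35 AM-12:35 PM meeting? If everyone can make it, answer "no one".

Nikolai, Ugo, Yara

Quinn: free for 11:35-12:35. Yara: not fully free for 11:35-12:35. Nikolai: not fully free for 11:35-12:35. Ugo: not fully free for 11:35-12:35.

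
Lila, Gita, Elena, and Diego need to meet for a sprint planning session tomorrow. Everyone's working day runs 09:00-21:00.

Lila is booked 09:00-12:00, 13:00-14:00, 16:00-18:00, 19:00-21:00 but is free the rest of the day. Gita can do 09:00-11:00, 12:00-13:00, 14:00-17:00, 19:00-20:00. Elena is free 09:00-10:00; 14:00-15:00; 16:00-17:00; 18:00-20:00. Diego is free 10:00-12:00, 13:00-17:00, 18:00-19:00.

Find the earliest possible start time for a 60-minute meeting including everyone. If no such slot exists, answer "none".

Lila free: 12:00-13:00, 14:00-16:00, 18:00-19:00 (invert busy blocks within the working day).
Gita free: 09:00-11:00, 12:00-13:00, 14:00-17:00, 19:00-20:00.
Elena free: 09:00-10:00, 14:00-15:00, 16:00-17:00, 18:00-20:00.
Diego free: 10:00-12:00, 13:00-17:00, 18:00-19:00.
Lila ∩ Gita: 12:00-13:00, 14:00-16:00.
Lila ∩ Gita ∩ Elena: 14:00-15:00.
Lila ∩ Gita ∩ Elena ∩ Diego: 14:00-15:00.
Those are the intersection windows.
The first common window of at least 60 minutes is 14:00-15:00, so the earliest start is 14:00.

14:00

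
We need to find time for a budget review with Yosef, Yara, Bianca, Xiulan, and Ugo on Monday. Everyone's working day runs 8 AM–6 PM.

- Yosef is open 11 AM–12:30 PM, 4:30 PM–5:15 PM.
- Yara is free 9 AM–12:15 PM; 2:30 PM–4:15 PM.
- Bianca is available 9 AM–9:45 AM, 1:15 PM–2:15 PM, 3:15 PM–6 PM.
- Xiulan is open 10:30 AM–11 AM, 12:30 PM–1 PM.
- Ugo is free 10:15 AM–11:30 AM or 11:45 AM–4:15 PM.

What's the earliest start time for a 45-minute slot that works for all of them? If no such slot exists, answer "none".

none

Yosef ∩ Yara: 11:00-12:15.
Yosef ∩ Yara ∩ Bianca: ∅.
Yosef ∩ Yara ∩ Bianca ∩ Xiulan: ∅.
Yosef ∩ Yara ∩ Bianca ∩ Xiulan ∩ Ugo: ∅.
There is no time when everyone is free.
No common window is at least 45 minutes long.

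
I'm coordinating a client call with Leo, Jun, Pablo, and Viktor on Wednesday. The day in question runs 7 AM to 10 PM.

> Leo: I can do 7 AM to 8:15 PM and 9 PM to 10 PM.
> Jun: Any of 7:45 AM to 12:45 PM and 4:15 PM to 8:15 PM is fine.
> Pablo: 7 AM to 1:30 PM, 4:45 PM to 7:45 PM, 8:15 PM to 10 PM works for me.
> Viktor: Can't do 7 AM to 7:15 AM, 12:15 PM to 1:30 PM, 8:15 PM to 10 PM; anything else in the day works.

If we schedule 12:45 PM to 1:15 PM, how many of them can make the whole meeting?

2

Leo free: 07:00-20:15, 21:00-22:00.
Jun free: 07:45-12:45, 16:15-20:15.
Pablo free: 07:00-13:30, 16:45-19:45, 20:15-22:00.
Viktor free: 07:15-12:15, 13:30-20:15 (invert busy blocks within the working day).
Leo and Pablo can make the full 12:45-13:15 slot — that's 2.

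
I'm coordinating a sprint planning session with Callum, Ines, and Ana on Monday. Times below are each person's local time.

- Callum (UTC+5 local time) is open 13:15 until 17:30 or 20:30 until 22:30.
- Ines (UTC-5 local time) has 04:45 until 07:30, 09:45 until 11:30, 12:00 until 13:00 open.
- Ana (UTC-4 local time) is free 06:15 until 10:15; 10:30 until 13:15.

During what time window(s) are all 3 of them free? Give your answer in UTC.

10:15-12:30, 15:30-16:30, 17:00-17:15

Callum in UTC: 08:15-12:30, 15:30-17:30 (subtract 5h to convert from UTC+5).
Ines in UTC: 09:45-12:30, 14:45-16:30, 17:00-18:00 (add 5h to convert from UTC-5).
Ana in UTC: 10:15-14:15, 14:30-17:15 (add 4h to convert from UTC-4).
Callum ∩ Ines: 09:45-12:30, 15:30-16:30, 17:00-17:30.
Callum ∩ Ines ∩ Ana: 10:15-12:30, 15:30-16:30, 17:00-17:15.
So the common availability across everyone is 10:15-12:30, 15:30-16:30, 17:00-17:15.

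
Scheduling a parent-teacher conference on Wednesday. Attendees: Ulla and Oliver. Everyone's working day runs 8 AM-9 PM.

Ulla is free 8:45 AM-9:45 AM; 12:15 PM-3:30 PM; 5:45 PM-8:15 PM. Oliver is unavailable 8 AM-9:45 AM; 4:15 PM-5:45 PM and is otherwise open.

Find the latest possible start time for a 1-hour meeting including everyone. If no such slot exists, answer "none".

Ulla free: 08:45-09:45, 12:15-15:30, 17:45-20:15.
Oliver free: 09:45-16:15, 17:45-21:00 (invert busy blocks within the working day).
Ulla ∩ Oliver: 12:15-15:30, 17:45-20:15.
The last common window of at least 60 minutes is 17:45-20:15; a 60-minute meeting can start as late as 19:15 and still end by 20:15.

19:15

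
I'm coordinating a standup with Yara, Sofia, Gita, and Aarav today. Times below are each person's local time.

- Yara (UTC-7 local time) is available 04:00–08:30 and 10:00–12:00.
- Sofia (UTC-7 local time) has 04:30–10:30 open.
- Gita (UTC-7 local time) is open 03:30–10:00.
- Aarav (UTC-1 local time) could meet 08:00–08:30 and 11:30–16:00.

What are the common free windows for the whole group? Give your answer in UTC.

12:30-15:30

Yara in UTC: 11:00-15:30, 17:00-19:00 (add 7h to convert from UTC-7).
Sofia in UTC: 11:30-17:30 (add 7h to convert from UTC-7).
Gita in UTC: 10:30-17:00 (add 7h to convert from UTC-7).
Aarav in UTC: 09:00-09:30, 12:30-17:00 (add 1h to convert from UTC-1).
Yara ∩ Sofia: 11:30-15:30, 17:00-17:30.
Yara ∩ Sofia ∩ Gita: 11:30-15:30.
Yara ∩ Sofia ∩ Gita ∩ Aarav: 12:30-15:30.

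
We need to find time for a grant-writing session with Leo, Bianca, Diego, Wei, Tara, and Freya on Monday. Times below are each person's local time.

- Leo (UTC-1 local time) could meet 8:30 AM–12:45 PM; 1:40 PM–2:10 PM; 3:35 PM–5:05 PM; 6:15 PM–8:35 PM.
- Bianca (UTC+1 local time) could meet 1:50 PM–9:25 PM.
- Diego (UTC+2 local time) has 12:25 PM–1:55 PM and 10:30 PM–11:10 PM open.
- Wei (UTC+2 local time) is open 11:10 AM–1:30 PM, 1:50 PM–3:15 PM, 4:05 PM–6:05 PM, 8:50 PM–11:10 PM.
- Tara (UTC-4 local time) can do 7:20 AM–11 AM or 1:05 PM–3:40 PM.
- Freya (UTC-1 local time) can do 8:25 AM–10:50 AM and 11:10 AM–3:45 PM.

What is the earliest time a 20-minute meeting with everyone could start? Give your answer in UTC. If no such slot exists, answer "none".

Leo in UTC: 09:30-13:45, 14:40-15:10, 16:35-18:05, 19:15-21:35 (add 1h to convert from UTC-1).
Bianca in UTC: 12:50-20:25 (subtract 1h to convert from UTC+1).
Diego in UTC: 10:25-11:55, 20:30-21:10 (subtract 2h to convert from UTC+2).
Wei in UTC: 09:10-11:30, 11:50-13:15, 14:05-16:05, 18:50-21:10 (subtract 2h to convert from UTC+2).
Tara in UTC: 11:20-15:00, 17:05-19:40 (add 4h to convert from UTC-4).
Freya in UTC: 09:25-11:50, 12:10-16:45 (add 1h to convert from UTC-1).
Leo ∩ Bianca: 12:50-13:45, 14:40-15:10, 16:35-18:05, 19:15-20:25.
Leo ∩ Bianca ∩ Diego: ∅.
Leo ∩ Bianca ∩ Diego ∩ Wei: ∅.
Leo ∩ Bianca ∩ Diego ∩ Wei ∩ Tara: ∅.
Leo ∩ Bianca ∩ Diego ∩ Wei ∩ Tara ∩ Freya: ∅.
There is no time when everyone is free.
No common window is at least 20 minutes long.

none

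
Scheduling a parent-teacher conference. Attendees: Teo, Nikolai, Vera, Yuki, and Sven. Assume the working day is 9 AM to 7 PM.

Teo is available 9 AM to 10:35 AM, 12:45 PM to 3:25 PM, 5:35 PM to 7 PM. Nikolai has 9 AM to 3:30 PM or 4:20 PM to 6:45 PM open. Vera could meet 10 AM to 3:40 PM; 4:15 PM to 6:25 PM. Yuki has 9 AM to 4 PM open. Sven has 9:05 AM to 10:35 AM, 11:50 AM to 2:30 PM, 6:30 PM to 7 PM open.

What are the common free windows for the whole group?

Teo ∩ Nikolai: 09:00-10:35, 12:45-15:25, 17:35-18:45.
Teo ∩ Nikolai ∩ Vera: 10:00-10:35, 12:45-15:25, 17:35-18:25.
Teo ∩ Nikolai ∩ Vera ∩ Yuki: 10:00-10:35, 12:45-15:25.
Teo ∩ Nikolai ∩ Vera ∩ Yuki ∩ Sven: 10:00-10:35, 12:45-14:30.
So the common availability across everyone is 10:00-10:35, 12:45-14:30.

10:00-10:35, 12:45-14:30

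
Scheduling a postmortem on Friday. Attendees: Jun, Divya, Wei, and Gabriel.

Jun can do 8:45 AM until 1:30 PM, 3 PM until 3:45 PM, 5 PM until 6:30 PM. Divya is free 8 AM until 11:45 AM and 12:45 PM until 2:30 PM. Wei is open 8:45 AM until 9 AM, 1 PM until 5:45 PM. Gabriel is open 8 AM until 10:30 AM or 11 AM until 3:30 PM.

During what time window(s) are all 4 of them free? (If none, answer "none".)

08:45-09:00, 13:00-13:30

Jun ∩ Divya: 08:45-11:45, 12:45-13:30.
Jun ∩ Divya ∩ Wei: 08:45-09:00, 13:00-13:30.
Jun ∩ Divya ∩ Wei ∩ Gabriel: 08:45-09:00, 13:00-13:30.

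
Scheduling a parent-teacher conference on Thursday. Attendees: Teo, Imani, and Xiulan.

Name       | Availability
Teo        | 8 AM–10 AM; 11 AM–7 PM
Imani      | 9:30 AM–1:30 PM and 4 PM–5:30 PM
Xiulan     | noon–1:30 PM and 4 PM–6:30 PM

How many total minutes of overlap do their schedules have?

Teo ∩ Imani: 09:30-10:00, 11:00-13:30, 16:00-17:30.
Teo ∩ Imani ∩ Xiulan: 12:00-13:30, 16:00-17:30.
Summing the common windows: 90 + 90 = 180 minutes.

180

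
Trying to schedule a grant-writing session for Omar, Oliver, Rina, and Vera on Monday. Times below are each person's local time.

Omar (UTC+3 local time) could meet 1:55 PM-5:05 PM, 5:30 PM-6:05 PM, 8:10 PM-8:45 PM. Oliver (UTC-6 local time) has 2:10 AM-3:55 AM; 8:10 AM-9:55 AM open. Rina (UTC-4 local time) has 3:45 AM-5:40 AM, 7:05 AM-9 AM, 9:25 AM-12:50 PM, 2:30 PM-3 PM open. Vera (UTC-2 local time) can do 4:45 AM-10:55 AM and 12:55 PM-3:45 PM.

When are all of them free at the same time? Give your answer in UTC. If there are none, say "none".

Omar in UTC: 10:55-14:05, 14:30-15:05, 17:10-17:45 (subtract 3h to convert from UTC+3).
Oliver in UTC: 08:10-09:55, 14:10-15:55 (add 6h to convert from UTC-6).
Rina in UTC: 07:45-09:40, 11:05-13:00, 13:25-16:50, 18:30-19:00 (add 4h to convert from UTC-4).
Vera in UTC: 06:45-12:55, 14:55-17:45 (add 2h to convert from UTC-2).
Omar ∩ Oliver: 14:30-15:05.
Omar ∩ Oliver ∩ Rina: 14:30-15:05.
Omar ∩ Oliver ∩ Rina ∩ Vera: 14:55-15:05.

14:55-15:05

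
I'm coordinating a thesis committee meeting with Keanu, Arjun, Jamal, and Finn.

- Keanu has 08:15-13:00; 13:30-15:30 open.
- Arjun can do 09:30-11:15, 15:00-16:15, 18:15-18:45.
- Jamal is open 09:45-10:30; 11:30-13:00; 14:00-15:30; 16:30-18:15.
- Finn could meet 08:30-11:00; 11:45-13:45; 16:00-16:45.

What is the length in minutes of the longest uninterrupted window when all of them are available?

45

Keanu ∩ Arjun: 09:30-11:15, 15:00-15:30.
Keanu ∩ Arjun ∩ Jamal: 09:45-10:30, 15:00-15:30.
Keanu ∩ Arjun ∩ Jamal ∩ Finn: 09:45-10:30.
Those are the intersection windows.
The longest is 09:45-10:30 at 45 minutes.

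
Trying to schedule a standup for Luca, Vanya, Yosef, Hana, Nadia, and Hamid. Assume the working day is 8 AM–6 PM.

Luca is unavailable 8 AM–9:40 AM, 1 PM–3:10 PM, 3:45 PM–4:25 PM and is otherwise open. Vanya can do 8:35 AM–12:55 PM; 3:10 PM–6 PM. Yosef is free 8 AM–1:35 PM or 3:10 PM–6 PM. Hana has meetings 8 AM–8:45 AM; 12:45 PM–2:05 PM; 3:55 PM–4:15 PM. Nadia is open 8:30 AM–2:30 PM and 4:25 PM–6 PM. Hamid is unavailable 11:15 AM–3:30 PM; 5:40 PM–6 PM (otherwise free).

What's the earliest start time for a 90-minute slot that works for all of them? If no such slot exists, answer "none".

09:40

Luca free: 09:40-13:00, 15:10-15:45, 16:25-18:00 (invert busy blocks within the working day).
Vanya free: 08:35-12:55, 15:10-18:00.
Yosef free: 08:00-13:35, 15:10-18:00.
Hana free: 08:45-12:45, 14:05-15:55, 16:15-18:00 (invert busy blocks within the working day).
Nadia free: 08:30-14:30, 16:25-18:00.
Hamid free: 08:00-11:15, 15:30-17:40 (invert busy blocks within the working day).
Luca ∩ Vanya: 09:40-12:55, 15:10-15:45, 16:25-18:00.
Luca ∩ Vanya ∩ Yosef: 09:40-12:55, 15:10-15:45, 16:25-18:00.
Luca ∩ Vanya ∩ Yosef ∩ Hana: 09:40-12:45, 15:10-15:45, 16:25-18:00.
Luca ∩ Vanya ∩ Yosef ∩ Hana ∩ Nadia: 09:40-12:45, 16:25-18:00.
Luca ∩ Vanya ∩ Yosef ∩ Hana ∩ Nadia ∩ Hamid: 09:40-11:15, 16:25-17:40.
The first common window of at least 90 minutes is 09:40-11:15, so the earliest start is 09:40.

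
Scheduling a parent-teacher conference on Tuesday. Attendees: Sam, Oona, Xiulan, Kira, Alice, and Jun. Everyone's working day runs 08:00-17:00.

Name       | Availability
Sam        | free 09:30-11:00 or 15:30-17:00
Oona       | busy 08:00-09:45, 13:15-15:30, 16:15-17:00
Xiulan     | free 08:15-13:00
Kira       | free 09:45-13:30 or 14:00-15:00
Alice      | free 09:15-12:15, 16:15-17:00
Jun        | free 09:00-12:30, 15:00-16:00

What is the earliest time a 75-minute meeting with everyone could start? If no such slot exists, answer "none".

09:45

Sam free: 09:30-11:00, 15:30-17:00.
Oona free: 09:45-13:15, 15:30-16:15 (invert busy blocks within the working day).
Xiulan free: 08:15-13:00.
Kira free: 09:45-13:30, 14:00-15:00.
Alice free: 09:15-12:15, 16:15-17:00.
Jun free: 09:00-12:30, 15:00-16:00.
Sam ∩ Oona: 09:45-11:00, 15:30-16:15.
Sam ∩ Oona ∩ Xiulan: 09:45-11:00.
Sam ∩ Oona ∩ Xiulan ∩ Kira: 09:45-11:00.
Sam ∩ Oona ∩ Xiulan ∩ Kira ∩ Alice: 09:45-11:00.
Sam ∩ Oona ∩ Xiulan ∩ Kira ∩ Alice ∩ Jun: 09:45-11:00.
The first common window of at least 75 minutes is 09:45-11:00, so the earliest start is 09:45.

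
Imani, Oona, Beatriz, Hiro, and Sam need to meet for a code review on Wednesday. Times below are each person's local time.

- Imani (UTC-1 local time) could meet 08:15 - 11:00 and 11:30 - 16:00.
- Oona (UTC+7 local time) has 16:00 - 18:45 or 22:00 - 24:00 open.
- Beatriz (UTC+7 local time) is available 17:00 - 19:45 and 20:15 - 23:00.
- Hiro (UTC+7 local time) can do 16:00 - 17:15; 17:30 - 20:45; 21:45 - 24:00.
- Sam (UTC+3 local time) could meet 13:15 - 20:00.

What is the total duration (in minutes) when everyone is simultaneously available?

Imani in UTC: 09:15-12:00, 12:30-17:00 (add 1h to convert from UTC-1).
Oona in UTC: 09:00-11:45, 15:00-17:00 (subtract 7h to convert from UTC+7).
Beatriz in UTC: 10:00-12:45, 13:15-16:00 (subtract 7h to convert from UTC+7).
Hiro in UTC: 09:00-10:15, 10:30-13:45, 14:45-17:00 (subtract 7h to convert from UTC+7).
Sam in UTC: 10:15-17:00 (subtract 3h to convert from UTC+3).
Imani ∩ Oona: 09:15-11:45, 15:00-17:00.
Imani ∩ Oona ∩ Beatriz: 10:00-11:45, 15:00-16:00.
Imani ∩ Oona ∩ Beatriz ∩ Hiro: 10:00-10:15, 10:30-11:45, 15:00-16:00.
Imani ∩ Oona ∩ Beatriz ∩ Hiro ∩ Sam: 10:30-11:45, 15:00-16:00.
Those are the intersection windows.
Summing the common windows: 75 + 60 = 135 minutes.

135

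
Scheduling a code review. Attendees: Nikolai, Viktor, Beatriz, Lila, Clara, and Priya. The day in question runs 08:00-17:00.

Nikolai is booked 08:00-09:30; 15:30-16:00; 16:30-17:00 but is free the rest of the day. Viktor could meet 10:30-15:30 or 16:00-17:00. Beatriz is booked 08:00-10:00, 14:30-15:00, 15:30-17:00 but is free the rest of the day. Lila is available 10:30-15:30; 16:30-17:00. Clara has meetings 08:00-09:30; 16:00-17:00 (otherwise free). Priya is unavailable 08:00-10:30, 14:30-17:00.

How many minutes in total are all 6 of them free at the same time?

Nikolai free: 09:30-15:30, 16:00-16:30 (invert busy blocks within the working day).
Viktor free: 10:30-15:30, 16:00-17:00.
Beatriz free: 10:00-14:30, 15:00-15:30 (invert busy blocks within the working day).
Lila free: 10:30-15:30, 16:30-17:00.
Clara free: 09:30-16:00 (invert busy blocks within the working day).
Priya free: 10:30-14:30 (invert busy blocks within the working day).
Nikolai ∩ Viktor: 10:30-15:30, 16:00-16:30.
Nikolai ∩ Viktor ∩ Beatriz: 10:30-14:30, 15:00-15:30.
Nikolai ∩ Viktor ∩ Beatriz ∩ Lila: 10:30-14:30, 15:00-15:30.
Nikolai ∩ Viktor ∩ Beatriz ∩ Lila ∩ Clara: 10:30-14:30, 15:00-15:30.
Nikolai ∩ Viktor ∩ Beatriz ∩ Lila ∩ Clara ∩ Priya: 10:30-14:30.
That's a single block of 240 minutes.

240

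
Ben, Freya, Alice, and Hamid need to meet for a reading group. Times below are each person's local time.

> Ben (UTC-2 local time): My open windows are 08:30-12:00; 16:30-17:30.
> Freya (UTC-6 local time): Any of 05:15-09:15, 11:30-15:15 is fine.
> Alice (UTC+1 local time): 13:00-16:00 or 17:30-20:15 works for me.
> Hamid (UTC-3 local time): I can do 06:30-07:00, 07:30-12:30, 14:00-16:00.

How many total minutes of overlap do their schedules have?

Ben in UTC: 10:30-14:00, 18:30-19:30 (add 2h to convert from UTC-2).
Freya in UTC: 11:15-15:15, 17:30-21:15 (add 6h to convert from UTC-6).
Alice in UTC: 12:00-15:00, 16:30-19:15 (subtract 1h to convert from UTC+1).
Hamid in UTC: 09:30-10:00, 10:30-15:30, 17:00-19:00 (add 3h to convert from UTC-3).
Ben ∩ Freya: 11:15-14:00, 18:30-19:30.
Ben ∩ Freya ∩ Alice: 12:00-14:00, 18:30-19:15.
Ben ∩ Freya ∩ Alice ∩ Hamid: 12:00-14:00, 18:30-19:00.
Those are the intersection windows.
Summing the common windows: 120 + 30 = 150 minutes.

150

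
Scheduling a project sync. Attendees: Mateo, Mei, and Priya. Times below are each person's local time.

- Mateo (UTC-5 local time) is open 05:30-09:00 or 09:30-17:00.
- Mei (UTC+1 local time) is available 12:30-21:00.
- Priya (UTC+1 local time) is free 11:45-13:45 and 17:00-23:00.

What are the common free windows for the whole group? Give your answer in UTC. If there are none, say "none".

Mateo in UTC: 10:30-14:00, 14:30-22:00 (add 5h to convert from UTC-5).
Mei in UTC: 11:30-20:00 (subtract 1h to convert from UTC+1).
Priya in UTC: 10:45-12:45, 16:00-22:00 (subtract 1h to convert from UTC+1).
Mateo ∩ Mei: 11:30-14:00, 14:30-20:00.
Mateo ∩ Mei ∩ Priya: 11:30-12:45, 16:00-20:00.
So the common availability across everyone is 11:30-12:45, 16:00-20:00.

11:30-12:45, 16:00-20:00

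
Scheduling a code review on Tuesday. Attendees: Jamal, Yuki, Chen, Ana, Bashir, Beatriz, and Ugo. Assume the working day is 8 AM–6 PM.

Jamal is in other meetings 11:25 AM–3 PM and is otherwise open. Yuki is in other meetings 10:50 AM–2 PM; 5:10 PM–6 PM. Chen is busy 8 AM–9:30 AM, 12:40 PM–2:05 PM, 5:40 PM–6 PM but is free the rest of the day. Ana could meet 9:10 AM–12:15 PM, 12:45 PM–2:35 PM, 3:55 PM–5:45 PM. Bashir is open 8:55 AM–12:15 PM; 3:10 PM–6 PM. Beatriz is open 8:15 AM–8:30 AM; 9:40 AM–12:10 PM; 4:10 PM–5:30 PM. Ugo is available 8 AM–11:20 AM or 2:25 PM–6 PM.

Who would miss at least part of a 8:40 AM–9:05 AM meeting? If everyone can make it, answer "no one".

Ana, Bashir, Beatriz, Chen

Jamal free: 08:00-11:25, 15:00-18:00 (invert busy blocks within the working day).
Yuki free: 08:00-10:50, 14:00-17:10 (invert busy blocks within the working day).
Chen free: 09:30-12:40, 14:05-17:40 (invert busy blocks within the working day).
Ana free: 09:10-12:15, 12:45-14:35, 15:55-17:45.
Bashir free: 08:55-12:15, 15:10-18:00.
Beatriz free: 08:15-08:30, 09:40-12:10, 16:10-17:30.
Ugo free: 08:00-11:20, 14:25-18:00.
Jamal: free for 08:40-09:05. Yuki: free for 08:40-09:05. Chen: not fully free for 08:40-09:05. Ana: not fully free for 08:40-09:05. Bashir: not fully free for 08:40-09:05. Beatriz: not fully free for 08:40-09:05. Ugo: free for 08:40-09:05.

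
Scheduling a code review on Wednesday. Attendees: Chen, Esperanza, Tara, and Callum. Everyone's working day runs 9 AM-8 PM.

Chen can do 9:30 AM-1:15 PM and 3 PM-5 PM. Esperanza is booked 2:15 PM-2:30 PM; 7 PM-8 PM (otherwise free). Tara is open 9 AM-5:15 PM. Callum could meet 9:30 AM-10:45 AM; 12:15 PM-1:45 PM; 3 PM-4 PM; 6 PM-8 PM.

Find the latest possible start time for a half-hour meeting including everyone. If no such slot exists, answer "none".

Chen free: 09:30-13:15, 15:00-17:00.
Esperanza free: 09:00-14:15, 14:30-19:00 (invert busy blocks within the working day).
Tara free: 09:00-17:15.
Callum free: 09:30-10:45, 12:15-13:45, 15:00-16:00, 18:00-20:00.
Chen ∩ Esperanza: 09:30-13:15, 15:00-17:00.
Chen ∩ Esperanza ∩ Tara: 09:30-13:15, 15:00-17:00.
Chen ∩ Esperanza ∩ Tara ∩ Callum: 09:30-10:45, 12:15-13:15, 15:00-16:00.
The last common window of at least 30 minutes is 15:00-16:00; a 30-minute meeting can start as late as 15:30 and still end by 16:00.

15:30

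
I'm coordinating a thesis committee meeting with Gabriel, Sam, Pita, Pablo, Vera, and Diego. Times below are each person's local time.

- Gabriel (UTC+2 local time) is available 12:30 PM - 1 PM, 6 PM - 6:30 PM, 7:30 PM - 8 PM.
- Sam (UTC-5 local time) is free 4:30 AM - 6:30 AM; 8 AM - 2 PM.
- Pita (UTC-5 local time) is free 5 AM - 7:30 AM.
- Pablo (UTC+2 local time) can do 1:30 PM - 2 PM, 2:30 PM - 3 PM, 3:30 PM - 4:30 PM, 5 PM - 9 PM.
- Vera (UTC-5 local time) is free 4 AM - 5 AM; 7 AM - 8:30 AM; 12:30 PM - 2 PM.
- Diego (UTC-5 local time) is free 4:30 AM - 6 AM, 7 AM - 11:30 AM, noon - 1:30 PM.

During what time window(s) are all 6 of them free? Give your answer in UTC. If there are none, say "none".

Gabriel in UTC: 10:30-11:00, 16:00-16:30, 17:30-18:00 (subtract 2h to convert from UTC+2).
Sam in UTC: 09:30-11:30, 13:00-19:00 (add 5h to convert from UTC-5).
Pita in UTC: 10:00-12:30 (add 5h to convert from UTC-5).
Pablo in UTC: 11:30-12:00, 12:30-13:00, 13:30-14:30, 15:00-19:00 (subtract 2h to convert from UTC+2).
Vera in UTC: 09:00-10:00, 12:00-13:30, 17:30-19:00 (add 5h to convert from UTC-5).
Diego in UTC: 09:30-11:00, 12:00-16:30, 17:00-18:30 (add 5h to convert from UTC-5).
Gabriel ∩ Sam: 10:30-11:00, 16:00-16:30, 17:30-18:00.
Gabriel ∩ Sam ∩ Pita: 10:30-11:00.
Gabriel ∩ Sam ∩ Pita ∩ Pablo: ∅.
Gabriel ∩ Sam ∩ Pita ∩ Pablo ∩ Vera: ∅.
Gabriel ∩ Sam ∩ Pita ∩ Pablo ∩ Vera ∩ Diego: ∅.
There is no time when everyone is free.

none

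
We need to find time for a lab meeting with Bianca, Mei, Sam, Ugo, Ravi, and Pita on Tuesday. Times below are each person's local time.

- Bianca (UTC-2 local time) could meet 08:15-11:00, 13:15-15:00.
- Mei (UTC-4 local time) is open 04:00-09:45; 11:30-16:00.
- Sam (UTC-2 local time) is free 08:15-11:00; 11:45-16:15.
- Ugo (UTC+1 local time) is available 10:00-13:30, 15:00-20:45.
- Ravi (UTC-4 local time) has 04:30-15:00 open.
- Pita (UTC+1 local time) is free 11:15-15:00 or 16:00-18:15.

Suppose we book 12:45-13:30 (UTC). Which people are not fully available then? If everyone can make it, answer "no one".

Bianca in UTC: 10:15-13:00, 15:15-17:00 (add 2h to convert from UTC-2).
Mei in UTC: 08:00-13:45, 15:30-20:00 (add 4h to convert from UTC-4).
Sam in UTC: 10:15-13:00, 13:45-18:15 (add 2h to convert from UTC-2).
Ugo in UTC: 09:00-12:30, 14:00-19:45 (subtract 1h to convert from UTC+1).
Ravi in UTC: 08:30-19:00 (add 4h to convert from UTC-4).
Pita in UTC: 10:15-14:00, 15:00-17:15 (subtract 1h to convert from UTC+1).
Bianca: not fully free for 12:45-13:30. Mei: free for 12:45-13:30. Sam: not fully free for 12:45-13:30. Ugo: not fully free for 12:45-13:30. Ravi: free for 12:45-13:30. Pita: free for 12:45-13:30.

Bianca, Sam, Ugo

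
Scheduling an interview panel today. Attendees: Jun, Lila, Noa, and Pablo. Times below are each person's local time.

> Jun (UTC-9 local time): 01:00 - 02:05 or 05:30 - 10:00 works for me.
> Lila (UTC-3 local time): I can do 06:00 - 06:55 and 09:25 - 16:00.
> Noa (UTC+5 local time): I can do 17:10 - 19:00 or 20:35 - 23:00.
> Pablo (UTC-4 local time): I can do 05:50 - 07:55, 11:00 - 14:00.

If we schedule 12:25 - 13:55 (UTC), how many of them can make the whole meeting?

Jun in UTC: 10:00-11:05, 14:30-19:00 (add 9h to convert from UTC-9).
Lila in UTC: 09:00-09:55, 12:25-19:00 (add 3h to convert from UTC-3).
Noa in UTC: 12:10-14:00, 15:35-18:00 (subtract 5h to convert from UTC+5).
Pablo in UTC: 09:50-11:55, 15:00-18:00 (add 4h to convert from UTC-4).
Lila and Noa can make the full 12:25-13:55 slot — that's 2.

2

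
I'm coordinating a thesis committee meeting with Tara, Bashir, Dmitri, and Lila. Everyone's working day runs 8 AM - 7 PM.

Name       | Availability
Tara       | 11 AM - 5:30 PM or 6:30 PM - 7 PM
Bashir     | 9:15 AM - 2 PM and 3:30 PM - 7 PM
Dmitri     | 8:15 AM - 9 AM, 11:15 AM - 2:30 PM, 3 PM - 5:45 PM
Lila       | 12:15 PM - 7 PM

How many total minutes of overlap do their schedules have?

Tara ∩ Bashir: 11:00-14:00, 15:30-17:30, 18:30-19:00.
Tara ∩ Bashir ∩ Dmitri: 11:15-14:00, 15:30-17:30.
Tara ∩ Bashir ∩ Dmitri ∩ Lila: 12:15-14:00, 15:30-17:30.
Summing the common windows: 105 + 120 = 225 minutes.

225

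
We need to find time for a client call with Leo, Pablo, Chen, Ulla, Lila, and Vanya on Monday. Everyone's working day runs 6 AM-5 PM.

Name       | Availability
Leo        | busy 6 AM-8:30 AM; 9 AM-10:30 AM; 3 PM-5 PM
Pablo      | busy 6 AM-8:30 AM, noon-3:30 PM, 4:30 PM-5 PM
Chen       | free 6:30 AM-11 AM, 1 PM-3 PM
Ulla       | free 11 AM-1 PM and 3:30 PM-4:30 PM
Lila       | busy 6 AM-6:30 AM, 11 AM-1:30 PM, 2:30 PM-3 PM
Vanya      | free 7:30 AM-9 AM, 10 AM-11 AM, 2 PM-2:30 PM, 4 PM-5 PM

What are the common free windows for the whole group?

Leo free: 08:30-09:00, 10:30-15:00 (invert busy blocks within the working day).
Pablo free: 08:30-12:00, 15:30-16:30 (invert busy blocks within the working day).
Chen free: 06:30-11:00, 13:00-15:00.
Ulla free: 11:00-13:00, 15:30-16:30.
Lila free: 06:30-11:00, 13:30-14:30, 15:00-17:00 (invert busy blocks within the working day).
Vanya free: 07:30-09:00, 10:00-11:00, 14:00-14:30, 16:00-17:00.
Leo ∩ Pablo: 08:30-09:00, 10:30-12:00.
Leo ∩ Pablo ∩ Chen: 08:30-09:00, 10:30-11:00.
Leo ∩ Pablo ∩ Chen ∩ Ulla: ∅.
Leo ∩ Pablo ∩ Chen ∩ Ulla ∩ Lila: ∅.
Leo ∩ Pablo ∩ Chen ∩ Ulla ∩ Lila ∩ Vanya: ∅.
There is no time when everyone is free.

none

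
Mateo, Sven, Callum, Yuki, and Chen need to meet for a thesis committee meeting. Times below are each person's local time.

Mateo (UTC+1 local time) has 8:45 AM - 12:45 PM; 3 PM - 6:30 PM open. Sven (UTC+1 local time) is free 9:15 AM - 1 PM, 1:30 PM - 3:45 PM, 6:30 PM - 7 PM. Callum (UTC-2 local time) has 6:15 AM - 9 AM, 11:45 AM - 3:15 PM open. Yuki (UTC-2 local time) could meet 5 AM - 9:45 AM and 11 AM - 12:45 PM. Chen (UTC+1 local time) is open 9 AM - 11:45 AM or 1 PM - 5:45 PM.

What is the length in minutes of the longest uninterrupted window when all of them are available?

150

Mateo in UTC: 07:45-11:45, 14:00-17:30 (subtract 1h to convert from UTC+1).
Sven in UTC: 08:15-12:00, 12:30-14:45, 17:30-18:00 (subtract 1h to convert from UTC+1).
Callum in UTC: 08:15-11:00, 13:45-17:15 (add 2h to convert from UTC-2).
Yuki in UTC: 07:00-11:45, 13:00-14:45 (add 2h to convert from UTC-2).
Chen in UTC: 08:00-10:45, 12:00-16:45 (subtract 1h to convert from UTC+1).
Mateo ∩ Sven: 08:15-11:45, 14:00-14:45.
Mateo ∩ Sven ∩ Callum: 08:15-11:00, 14:00-14:45.
Mateo ∩ Sven ∩ Callum ∩ Yuki: 08:15-11:00, 14:00-14:45.
Mateo ∩ Sven ∩ Callum ∩ Yuki ∩ Chen: 08:15-10:45, 14:00-14:45.
Those are the intersection windows.
The longest is 08:15-10:45 at 150 minutes.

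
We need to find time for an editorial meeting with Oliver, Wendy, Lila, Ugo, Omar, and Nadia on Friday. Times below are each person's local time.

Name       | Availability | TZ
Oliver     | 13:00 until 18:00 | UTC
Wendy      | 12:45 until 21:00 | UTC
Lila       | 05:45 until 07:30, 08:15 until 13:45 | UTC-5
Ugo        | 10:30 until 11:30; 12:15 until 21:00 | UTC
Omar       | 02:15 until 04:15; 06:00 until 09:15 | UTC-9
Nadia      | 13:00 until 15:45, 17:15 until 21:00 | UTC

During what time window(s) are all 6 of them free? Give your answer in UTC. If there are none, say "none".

Oliver in UTC: 13:00-18:00.
Wendy in UTC: 12:45-21:00.
Lila in UTC: 10:45-12:30, 13:15-18:45 (add 5h to convert from UTC-5).
Ugo in UTC: 10:30-11:30, 12:15-21:00.
Omar in UTC: 11:15-13:15, 15:00-18:15 (add 9h to convert from UTC-9).
Nadia in UTC: 13:00-15:45, 17:15-21:00.
Oliver ∩ Wendy: 13:00-18:00.
Oliver ∩ Wendy ∩ Lila: 13:15-18:00.
Oliver ∩ Wendy ∩ Lila ∩ Ugo: 13:15-18:00.
Oliver ∩ Wendy ∩ Lila ∩ Ugo ∩ Omar: 15:00-18:00.
Oliver ∩ Wendy ∩ Lila ∩ Ugo ∩ Omar ∩ Nadia: 15:00-15:45, 17:15-18:00.
Those are the intersection windows.

15:00-15:45, 17:15-18:00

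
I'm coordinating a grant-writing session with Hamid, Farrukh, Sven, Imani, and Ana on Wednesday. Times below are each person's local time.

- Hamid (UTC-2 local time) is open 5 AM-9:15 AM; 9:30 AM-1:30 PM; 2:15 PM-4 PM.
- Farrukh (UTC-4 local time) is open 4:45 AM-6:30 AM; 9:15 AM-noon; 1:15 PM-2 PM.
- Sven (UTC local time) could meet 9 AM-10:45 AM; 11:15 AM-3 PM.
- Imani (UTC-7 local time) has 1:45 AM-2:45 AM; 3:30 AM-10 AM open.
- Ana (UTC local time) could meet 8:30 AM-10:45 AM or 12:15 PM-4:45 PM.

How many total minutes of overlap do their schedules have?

150

Hamid in UTC: 07:00-11:15, 11:30-15:30, 16:15-18:00 (add 2h to convert from UTC-2).
Farrukh in UTC: 08:45-10:30, 13:15-16:00, 17:15-18:00 (add 4h to convert from UTC-4).
Sven in UTC: 09:00-10:45, 11:15-15:00.
Imani in UTC: 08:45-09:45, 10:30-17:00 (add 7h to convert from UTC-7).
Ana in UTC: 08:30-10:45, 12:15-16:45.
Hamid ∩ Farrukh: 08:45-10:30, 13:15-15:30, 17:15-18:00.
Hamid ∩ Farrukh ∩ Sven: 09:00-10:30, 13:15-15:00.
Hamid ∩ Farrukh ∩ Sven ∩ Imani: 09:00-09:45, 13:15-15:00.
Hamid ∩ Farrukh ∩ Sven ∩ Imani ∩ Ana: 09:00-09:45, 13:15-15:00.
Summing the common windows: 45 + 105 = 150 minutes.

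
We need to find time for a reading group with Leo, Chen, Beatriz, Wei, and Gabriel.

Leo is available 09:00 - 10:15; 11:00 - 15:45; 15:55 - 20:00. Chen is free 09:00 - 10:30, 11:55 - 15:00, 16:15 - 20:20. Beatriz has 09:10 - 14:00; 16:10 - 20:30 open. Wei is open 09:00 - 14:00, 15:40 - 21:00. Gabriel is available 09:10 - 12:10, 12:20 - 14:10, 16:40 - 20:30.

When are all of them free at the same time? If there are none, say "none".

09:10-10:15, 11:55-12:10, 12:20-14:00, 16:40-20:00

Leo ∩ Chen: 09:00-10:15, 11:55-15:00, 16:15-20:00.
Leo ∩ Chen ∩ Beatriz: 09:10-10:15, 11:55-14:00, 16:15-20:00.
Leo ∩ Chen ∩ Beatriz ∩ Wei: 09:10-10:15, 11:55-14:00, 16:15-20:00.
Leo ∩ Chen ∩ Beatriz ∩ Wei ∩ Gabriel: 09:10-10:15, 11:55-12:10, 12:20-14:00, 16:40-20:00.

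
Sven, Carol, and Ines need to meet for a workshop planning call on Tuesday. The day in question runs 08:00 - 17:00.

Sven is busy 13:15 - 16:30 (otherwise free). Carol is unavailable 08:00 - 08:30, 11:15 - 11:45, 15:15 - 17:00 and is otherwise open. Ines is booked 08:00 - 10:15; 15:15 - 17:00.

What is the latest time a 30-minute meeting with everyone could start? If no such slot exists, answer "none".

12:45

Sven free: 08:00-13:15, 16:30-17:00 (invert busy blocks within the working day).
Carol free: 08:30-11:15, 11:45-15:15 (invert busy blocks within the working day).
Ines free: 10:15-15:15 (invert busy blocks within the working day).
Sven ∩ Carol: 08:30-11:15, 11:45-13:15.
Sven ∩ Carol ∩ Ines: 10:15-11:15, 11:45-13:15.
So the common availability across everyone is 10:15-11:15, 11:45-13:15.
The last common window of at least 30 minutes is 11:45-13:15; a 30-minute meeting can start as late as 12:45 and still end by 13:15.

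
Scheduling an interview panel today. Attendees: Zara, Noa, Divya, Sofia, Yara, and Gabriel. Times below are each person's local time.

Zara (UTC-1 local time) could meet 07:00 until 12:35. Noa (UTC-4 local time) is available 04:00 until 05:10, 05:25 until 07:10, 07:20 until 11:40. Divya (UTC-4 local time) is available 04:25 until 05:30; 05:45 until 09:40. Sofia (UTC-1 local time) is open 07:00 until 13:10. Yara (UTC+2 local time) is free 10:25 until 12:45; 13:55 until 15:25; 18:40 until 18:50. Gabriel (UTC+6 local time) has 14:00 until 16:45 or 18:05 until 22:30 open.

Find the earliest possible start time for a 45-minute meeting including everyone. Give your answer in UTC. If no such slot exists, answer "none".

Zara in UTC: 08:00-13:35 (add 1h to convert from UTC-1).
Noa in UTC: 08:00-09:10, 09:25-11:10, 11:20-15:40 (add 4h to convert from UTC-4).
Divya in UTC: 08:25-09:30, 09:45-13:40 (add 4h to convert from UTC-4).
Sofia in UTC: 08:00-14:10 (add 1h to convert from UTC-1).
Yara in UTC: 08:25-10:45, 11:55-13:25, 16:40-16:50 (subtract 2h to convert from UTC+2).
Gabriel in UTC: 08:00-10:45, 12:05-16:30 (subtract 6h to convert from UTC+6).
Zara ∩ Noa: 08:00-09:10, 09:25-11:10, 11:20-13:35.
Zara ∩ Noa ∩ Divya: 08:25-09:10, 09:25-09:30, 09:45-11:10, 11:20-13:35.
Zara ∩ Noa ∩ Divya ∩ Sofia: 08:25-09:10, 09:25-09:30, 09:45-11:10, 11:20-13:35.
Zara ∩ Noa ∩ Divya ∩ Sofia ∩ Yara: 08:25-09:10, 09:25-09:30, 09:45-10:45, 11:55-13:25.
Zara ∩ Noa ∩ Divya ∩ Sofia ∩ Yara ∩ Gabriel: 08:25-09:10, 09:25-09:30, 09:45-10:45, 12:05-13:25.
The first common window of at least 45 minutes is 08:25-09:10, so the earliest start is 08:25.

08:25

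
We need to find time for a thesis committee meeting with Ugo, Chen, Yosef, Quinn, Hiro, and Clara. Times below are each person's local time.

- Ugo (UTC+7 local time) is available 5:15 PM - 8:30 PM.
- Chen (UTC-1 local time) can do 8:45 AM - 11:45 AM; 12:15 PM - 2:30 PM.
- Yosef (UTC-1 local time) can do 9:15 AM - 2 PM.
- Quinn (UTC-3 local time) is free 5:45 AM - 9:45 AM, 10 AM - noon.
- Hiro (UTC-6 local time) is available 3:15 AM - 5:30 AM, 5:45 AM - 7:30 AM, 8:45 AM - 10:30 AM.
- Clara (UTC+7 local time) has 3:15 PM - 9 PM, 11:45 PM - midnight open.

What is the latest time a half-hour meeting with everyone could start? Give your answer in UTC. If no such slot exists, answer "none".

12:15

Ugo in UTC: 10:15-13:30 (subtract 7h to convert from UTC+7).
Chen in UTC: 09:45-12:45, 13:15-15:30 (add 1h to convert from UTC-1).
Yosef in UTC: 10:15-15:00 (add 1h to convert from UTC-1).
Quinn in UTC: 08:45-12:45, 13:00-15:00 (add 3h to convert from UTC-3).
Hiro in UTC: 09:15-11:30, 11:45-13:30, 14:45-16:30 (add 6h to convert from UTC-6).
Clara in UTC: 08:15-14:00, 16:45-17:00 (subtract 7h to convert from UTC+7).
Ugo ∩ Chen: 10:15-12:45, 13:15-13:30.
Ugo ∩ Chen ∩ Yosef: 10:15-12:45, 13:15-13:30.
Ugo ∩ Chen ∩ Yosef ∩ Quinn: 10:15-12:45, 13:15-13:30.
Ugo ∩ Chen ∩ Yosef ∩ Quinn ∩ Hiro: 10:15-11:30, 11:45-12:45, 13:15-13:30.
Ugo ∩ Chen ∩ Yosef ∩ Quinn ∩ Hiro ∩ Clara: 10:15-11:30, 11:45-12:45, 13:15-13:30.
So the common availability across everyone is 10:15-11:30, 11:45-12:45, 13:15-13:30.
The last common window of at least 30 minutes is 11:45-12:45; a 30-minute meeting can start as late as 12:15 and still end by 12:45.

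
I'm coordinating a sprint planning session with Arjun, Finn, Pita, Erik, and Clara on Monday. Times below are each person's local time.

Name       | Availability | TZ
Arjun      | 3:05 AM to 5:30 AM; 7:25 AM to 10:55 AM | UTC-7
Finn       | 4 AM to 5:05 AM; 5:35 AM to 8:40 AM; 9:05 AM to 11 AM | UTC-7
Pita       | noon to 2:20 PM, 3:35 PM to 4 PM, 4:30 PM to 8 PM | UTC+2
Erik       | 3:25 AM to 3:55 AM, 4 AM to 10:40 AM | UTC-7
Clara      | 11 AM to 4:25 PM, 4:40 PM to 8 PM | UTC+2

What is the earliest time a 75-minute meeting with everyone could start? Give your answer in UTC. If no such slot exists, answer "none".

Arjun in UTC: 10:05-12:30, 14:25-17:55 (add 7h to convert from UTC-7).
Finn in UTC: 11:00-12:05, 12:35-15:40, 16:05-18:00 (add 7h to convert from UTC-7).
Pita in UTC: 10:00-12:20, 13:35-14:00, 14:30-18:00 (subtract 2h to convert from UTC+2).
Erik in UTC: 10:25-10:55, 11:00-17:40 (add 7h to convert from UTC-7).
Clara in UTC: 09:00-14:25, 14:40-18:00 (subtract 2h to convert from UTC+2).
Arjun ∩ Finn: 11:00-12:05, 14:25-15:40, 16:05-17:55.
Arjun ∩ Finn ∩ Pita: 11:00-12:05, 14:30-15:40, 16:05-17:55.
Arjun ∩ Finn ∩ Pita ∩ Erik: 11:00-12:05, 14:30-15:40, 16:05-17:40.
Arjun ∩ Finn ∩ Pita ∩ Erik ∩ Clara: 11:00-12:05, 14:40-15:40, 16:05-17:40.
The first common window of at least 75 minutes is 16:05-17:40, so the earliest start is 16:05.

16:05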